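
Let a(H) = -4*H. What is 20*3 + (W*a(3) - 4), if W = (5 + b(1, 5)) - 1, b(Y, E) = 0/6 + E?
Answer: -52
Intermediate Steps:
b(Y, E) = E (b(Y, E) = 0*(⅙) + E = 0 + E = E)
W = 9 (W = (5 + 5) - 1 = 10 - 1 = 9)
20*3 + (W*a(3) - 4) = 20*3 + (9*(-4*3) - 4) = 60 + (9*(-12) - 4) = 60 + (-108 - 4) = 60 - 112 = -52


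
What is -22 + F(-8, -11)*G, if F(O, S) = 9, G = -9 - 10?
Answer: -193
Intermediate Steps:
G = -19
-22 + F(-8, -11)*G = -22 + 9*(-19) = -22 - 171 = -193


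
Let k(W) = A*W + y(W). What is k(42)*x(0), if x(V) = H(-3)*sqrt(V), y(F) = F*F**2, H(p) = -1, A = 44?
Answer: 0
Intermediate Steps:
y(F) = F**3
k(W) = W**3 + 44*W (k(W) = 44*W + W**3 = W**3 + 44*W)
x(V) = -sqrt(V)
k(42)*x(0) = (42*(44 + 42**2))*(-sqrt(0)) = (42*(44 + 1764))*(-1*0) = (42*1808)*0 = 75936*0 = 0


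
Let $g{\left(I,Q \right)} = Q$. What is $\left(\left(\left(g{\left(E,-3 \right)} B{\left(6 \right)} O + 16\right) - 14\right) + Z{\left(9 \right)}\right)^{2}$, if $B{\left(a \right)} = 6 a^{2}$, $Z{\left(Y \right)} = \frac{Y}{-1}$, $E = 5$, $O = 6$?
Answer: $15171025$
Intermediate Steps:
$Z{\left(Y \right)} = - Y$ ($Z{\left(Y \right)} = Y \left(-1\right) = - Y$)
$\left(\left(\left(g{\left(E,-3 \right)} B{\left(6 \right)} O + 16\right) - 14\right) + Z{\left(9 \right)}\right)^{2} = \left(\left(\left(- 3 \cdot 6 \cdot 6^{2} \cdot 6 + 16\right) - 14\right) - 9\right)^{2} = \left(\left(\left(- 3 \cdot 6 \cdot 36 \cdot 6 + 16\right) - 14\right) - 9\right)^{2} = \left(\left(\left(\left(-3\right) 216 \cdot 6 + 16\right) - 14\right) - 9\right)^{2} = \left(\left(\left(\left(-648\right) 6 + 16\right) - 14\right) - 9\right)^{2} = \left(\left(\left(-3888 + 16\right) - 14\right) - 9\right)^{2} = \left(\left(-3872 - 14\right) - 9\right)^{2} = \left(-3886 - 9\right)^{2} = \left(-3895\right)^{2} = 15171025$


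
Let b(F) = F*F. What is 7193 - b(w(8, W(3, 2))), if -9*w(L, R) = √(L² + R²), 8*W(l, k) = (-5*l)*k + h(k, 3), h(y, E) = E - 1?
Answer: 2330227/324 ≈ 7192.1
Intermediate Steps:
h(y, E) = -1 + E
W(l, k) = ¼ - 5*k*l/8 (W(l, k) = ((-5*l)*k + (-1 + 3))/8 = (-5*k*l + 2)/8 = (2 - 5*k*l)/8 = ¼ - 5*k*l/8)
w(L, R) = -√(L² + R²)/9
b(F) = F²
7193 - b(w(8, W(3, 2))) = 7193 - (-√(8² + (¼ - 5/8*2*3)²)/9)² = 7193 - (-√(64 + (¼ - 15/4)²)/9)² = 7193 - (-√(64 + (-7/2)²)/9)² = 7193 - (-√(64 + 49/4)/9)² = 7193 - (-√305/18)² = 7193 - 1*305/324 = 7193 - 305/324 = 2330227/324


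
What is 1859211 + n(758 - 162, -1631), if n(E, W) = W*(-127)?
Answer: 2066348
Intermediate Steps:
n(E, W) = -127*W
1859211 + n(758 - 162, -1631) = 1859211 - 127*(-1631) = 1859211 + 207137 = 2066348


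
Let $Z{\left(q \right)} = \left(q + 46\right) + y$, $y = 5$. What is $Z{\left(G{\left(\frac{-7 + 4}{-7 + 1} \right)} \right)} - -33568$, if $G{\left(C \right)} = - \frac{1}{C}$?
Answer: $33617$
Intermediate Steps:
$Z{\left(q \right)} = 51 + q$ ($Z{\left(q \right)} = \left(q + 46\right) + 5 = \left(46 + q\right) + 5 = 51 + q$)
$Z{\left(G{\left(\frac{-7 + 4}{-7 + 1} \right)} \right)} - -33568 = \left(51 - \frac{1}{\left(-7 + 4\right) \frac{1}{-7 + 1}}\right) - -33568 = \left(51 - \frac{1}{\left(-3\right) \frac{1}{-6}}\right) + 33568 = \left(51 - \frac{1}{\left(-3\right) \left(- \frac{1}{6}\right)}\right) + 33568 = \left(51 - \frac{1}{\frac{1}{2}}\right) + 33568 = \left(51 - 2\right) + 33568 = 49 + 33568 = 33617$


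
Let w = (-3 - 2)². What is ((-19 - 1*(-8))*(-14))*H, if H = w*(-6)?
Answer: -23100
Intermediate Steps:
w = 25 (w = (-5)² = 25)
H = -150 (H = 25*(-6) = -150)
((-19 - 1*(-8))*(-14))*H = ((-19 - 1*(-8))*(-14))*(-150) = ((-19 + 8)*(-14))*(-150) = -11*(-14)*(-150) = 154*(-150) = -23100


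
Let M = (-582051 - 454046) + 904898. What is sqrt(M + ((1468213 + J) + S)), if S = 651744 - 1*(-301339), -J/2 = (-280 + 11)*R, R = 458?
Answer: sqrt(2536501) ≈ 1592.6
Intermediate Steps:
J = 246404 (J = -2*(-280 + 11)*458 = -(-538)*458 = -2*(-123202) = 246404)
S = 953083 (S = 651744 + 301339 = 953083)
M = -131199 (M = -1036097 + 904898 = -131199)
sqrt(M + ((1468213 + J) + S)) = sqrt(-131199 + ((1468213 + 246404) + 953083)) = sqrt(-131199 + (1714617 + 953083)) = sqrt(-131199 + 2667700) = sqrt(2536501)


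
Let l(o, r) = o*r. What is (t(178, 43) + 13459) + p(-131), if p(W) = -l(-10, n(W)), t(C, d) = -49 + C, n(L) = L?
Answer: 12278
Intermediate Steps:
p(W) = 10*W (p(W) = -(-10)*W = 10*W)
(t(178, 43) + 13459) + p(-131) = ((-49 + 178) + 13459) + 10*(-131) = (129 + 13459) - 1310 = 13588 - 1310 = 12278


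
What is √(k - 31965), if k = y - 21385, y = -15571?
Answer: 41*I*√41 ≈ 262.53*I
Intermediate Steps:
k = -36956 (k = -15571 - 21385 = -36956)
√(k - 31965) = √(-36956 - 31965) = √(-68921) = 41*I*√41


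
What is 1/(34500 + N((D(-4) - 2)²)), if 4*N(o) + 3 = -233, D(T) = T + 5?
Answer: 1/34441 ≈ 2.9035e-5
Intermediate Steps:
D(T) = 5 + T
N(o) = -59 (N(o) = -¾ + (¼)*(-233) = -¾ - 233/4 = -59)
1/(34500 + N((D(-4) - 2)²)) = 1/(34500 - 59) = 1/34441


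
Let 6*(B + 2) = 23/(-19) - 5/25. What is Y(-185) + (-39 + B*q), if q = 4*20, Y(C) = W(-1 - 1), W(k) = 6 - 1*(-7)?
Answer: -11674/57 ≈ -204.81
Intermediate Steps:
W(k) = 13 (W(k) = 6 + 7 = 13)
Y(C) = 13
q = 80
B = -637/285 (B = -2 + (23/(-19) - 5/25)/6 = -2 + (23*(-1/19) - 5*1/25)/6 = -2 + (-23/19 - 1/5)/6 = -2 + (1/6)*(-134/95) = -2 - 67/285 = -637/285 ≈ -2.2351)
Y(-185) + (-39 + B*q) = 13 + (-39 - 637/285*80) = 13 + (-39 - 10192/57) = 13 - 12415/57 = -11674/57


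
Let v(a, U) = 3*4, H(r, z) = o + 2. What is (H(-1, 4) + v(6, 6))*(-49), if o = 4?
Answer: -882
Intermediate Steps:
H(r, z) = 6 (H(r, z) = 4 + 2 = 6)
v(a, U) = 12
(H(-1, 4) + v(6, 6))*(-49) = (6 + 12)*(-49) = 18*(-49) = -882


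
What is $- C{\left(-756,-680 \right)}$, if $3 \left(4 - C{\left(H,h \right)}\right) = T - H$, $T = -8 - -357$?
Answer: $\frac{1093}{3} \approx 364.33$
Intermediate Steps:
$T = 349$ ($T = -8 + 357 = 349$)
$C{\left(H,h \right)} = - \frac{337}{3} + \frac{H}{3}$ ($C{\left(H,h \right)} = 4 - \frac{349 - H}{3} = 4 + \left(- \frac{349}{3} + \frac{H}{3}\right) = - \frac{337}{3} + \frac{H}{3}$)
$- C{\left(-756,-680 \right)} = - (- \frac{337}{3} + \frac{1}{3} \left(-756\right)) = - (- \frac{337}{3} - 252) = \left(-1\right) \left(- \frac{1093}{3}\right) = \frac{1093}{3}$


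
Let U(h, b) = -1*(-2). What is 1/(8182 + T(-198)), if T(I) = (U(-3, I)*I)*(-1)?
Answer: 1/8578 ≈ 0.00011658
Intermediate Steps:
U(h, b) = 2
T(I) = -2*I (T(I) = (2*I)*(-1) = -2*I)
1/(8182 + T(-198)) = 1/(8182 - 2*(-198)) = 1/(8182 + 396) = 1/8578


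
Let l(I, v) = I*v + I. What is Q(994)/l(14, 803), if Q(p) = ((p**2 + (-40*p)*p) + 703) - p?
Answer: -12844565/3752 ≈ -3423.4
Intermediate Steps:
l(I, v) = I + I*v
Q(p) = 703 - p - 39*p**2 (Q(p) = ((p**2 - 40*p**2) + 703) - p = (-39*p**2 + 703) - p = (703 - 39*p**2) - p = 703 - p - 39*p**2)
Q(994)/l(14, 803) = (703 - 1*994 - 39*994**2)/((14*(1 + 803))) = (703 - 994 - 39*988036)/((14*804)) = (703 - 994 - 38533404)/11256 = -38533695*1/11256 = -12844565/3752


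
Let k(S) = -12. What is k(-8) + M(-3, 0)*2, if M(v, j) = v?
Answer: -18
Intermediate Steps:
k(-8) + M(-3, 0)*2 = -12 - 3*2 = -12 - 6 = -18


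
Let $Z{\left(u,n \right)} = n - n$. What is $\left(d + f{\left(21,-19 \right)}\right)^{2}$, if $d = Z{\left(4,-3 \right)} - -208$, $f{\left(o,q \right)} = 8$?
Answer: $46656$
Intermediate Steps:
$Z{\left(u,n \right)} = 0$
$d = 208$ ($d = 0 - -208 = 0 + 208 = 208$)
$\left(d + f{\left(21,-19 \right)}\right)^{2} = \left(208 + 8\right)^{2} = 216^{2} = 46656$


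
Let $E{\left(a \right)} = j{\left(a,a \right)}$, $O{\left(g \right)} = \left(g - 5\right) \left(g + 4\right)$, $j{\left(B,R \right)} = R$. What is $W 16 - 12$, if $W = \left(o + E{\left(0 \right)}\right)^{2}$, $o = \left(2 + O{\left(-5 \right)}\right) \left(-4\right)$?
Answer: $36852$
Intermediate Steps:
$O{\left(g \right)} = \left(-5 + g\right) \left(4 + g\right)$
$E{\left(a \right)} = a$
$o = -48$ ($o = \left(2 - \left(15 - 25\right)\right) \left(-4\right) = \left(2 + \left(-20 + 25 + 5\right)\right) \left(-4\right) = \left(2 + 10\right) \left(-4\right) = 12 \left(-4\right) = -48$)
$W = 2304$ ($W = \left(-48 + 0\right)^{2} = \left(-48\right)^{2} = 2304$)
$W 16 - 12 = 2304 \cdot 16 - 12 = 36864 - 12 = 36852$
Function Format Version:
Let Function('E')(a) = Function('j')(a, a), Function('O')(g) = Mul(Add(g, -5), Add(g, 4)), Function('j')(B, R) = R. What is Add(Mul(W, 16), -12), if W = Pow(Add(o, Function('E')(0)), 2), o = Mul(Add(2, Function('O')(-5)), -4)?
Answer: 36852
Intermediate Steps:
Function('O')(g) = Mul(Add(-5, g), Add(4, g))
Function('E')(a) = a
o = -48 (o = Mul(Add(2, Add(-20, Pow(-5, 2), Mul(-1, -5))), -4) = Mul(Add(2, Add(-20, 25, 5)), -4) = Mul(Add(2, 10), -4) = Mul(12, -4) = -48)
W = 2304 (W = Pow(Add(-48, 0), 2) = Pow(-48, 2) = 2304)
Add(Mul(W, 16), -12) = Add(Mul(2304, 16), -12) = Add(36864, -12) = 36852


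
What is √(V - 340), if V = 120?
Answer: 2*I*√55 ≈ 14.832*I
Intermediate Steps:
√(V - 340) = √(120 - 340) = √(-220) = 2*I*√55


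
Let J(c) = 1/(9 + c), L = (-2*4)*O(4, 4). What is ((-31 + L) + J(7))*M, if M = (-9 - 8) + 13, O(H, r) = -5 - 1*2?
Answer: -401/4 ≈ -100.25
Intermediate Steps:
O(H, r) = -7 (O(H, r) = -5 - 2 = -7)
L = 56 (L = -2*4*(-7) = -8*(-7) = 56)
M = -4 (M = -17 + 13 = -4)
((-31 + L) + J(7))*M = ((-31 + 56) + 1/(9 + 7))*(-4) = (25 + 1/16)*(-4) = (401/16)*(-4) = -401/4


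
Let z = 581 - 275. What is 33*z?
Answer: 10098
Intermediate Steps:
z = 306
33*z = 33*306 = 10098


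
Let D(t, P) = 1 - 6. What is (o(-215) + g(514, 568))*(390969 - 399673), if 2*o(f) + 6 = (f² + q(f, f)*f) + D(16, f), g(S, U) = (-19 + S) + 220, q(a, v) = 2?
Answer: -205475328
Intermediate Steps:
g(S, U) = 201 + S
D(t, P) = -5
o(f) = -11/2 + f + f²/2 (o(f) = -3 + ((f² + 2*f) - 5)/2 = -3 + (-5 + f² + 2*f)/2 = -3 + (-5/2 + f + f²/2) = -11/2 + f + f²/2)
(o(-215) + g(514, 568))*(390969 - 399673) = ((-11/2 - 215 + (½)*(-215)²) + (201 + 514))*(390969 - 399673) = ((-11/2 - 215 + (½)*46225) + 715)*(-8704) = ((-11/2 - 215 + 46225/2) + 715)*(-8704) = (22892 + 715)*(-8704) = 23607*(-8704) = -205475328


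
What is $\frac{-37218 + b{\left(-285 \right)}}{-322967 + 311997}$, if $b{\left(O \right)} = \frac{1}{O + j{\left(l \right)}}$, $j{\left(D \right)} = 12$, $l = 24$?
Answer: $\frac{2032103}{598962} \approx 3.3927$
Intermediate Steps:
$b{\left(O \right)} = \frac{1}{12 + O}$ ($b{\left(O \right)} = \frac{1}{O + 12} = \frac{1}{12 + O}$)
$\frac{-37218 + b{\left(-285 \right)}}{-322967 + 311997} = \frac{-37218 + \frac{1}{12 - 285}}{-322967 + 311997} = \frac{-37218 + \frac{1}{-273}}{-10970} = \left(-37218 - \frac{1}{273}\right) \left(- \frac{1}{10970}\right) = \left(- \frac{10160515}{273}\right) \left(- \frac{1}{10970}\right) = \frac{2032103}{598962}$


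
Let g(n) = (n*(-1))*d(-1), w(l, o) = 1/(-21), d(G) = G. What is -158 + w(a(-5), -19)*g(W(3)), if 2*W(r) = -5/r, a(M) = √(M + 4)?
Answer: -19903/126 ≈ -157.96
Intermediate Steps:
a(M) = √(4 + M)
w(l, o) = -1/21
W(r) = -5/(2*r) (W(r) = (-5/r)/2 = -5/(2*r))
g(n) = n (g(n) = (n*(-1))*(-1) = -n*(-1) = n)
-158 + w(a(-5), -19)*g(W(3)) = -158 - (-5)/(42*3) = -158 - 1/21*(-⅚) = -158 + 5/126 = -19903/126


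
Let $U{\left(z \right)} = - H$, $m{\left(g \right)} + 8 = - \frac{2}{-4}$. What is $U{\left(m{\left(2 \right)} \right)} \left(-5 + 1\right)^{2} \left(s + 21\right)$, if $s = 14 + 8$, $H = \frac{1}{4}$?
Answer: $-172$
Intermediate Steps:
$H = \frac{1}{4} \approx 0.25$
$m{\left(g \right)} = - \frac{15}{2}$ ($m{\left(g \right)} = -8 - \frac{2}{-4} = -8 - - \frac{1}{2} = -8 + \frac{1}{2} = - \frac{15}{2}$)
$s = 22$
$U{\left(z \right)} = - \frac{1}{4}$ ($U{\left(z \right)} = \left(-1\right) \frac{1}{4} = - \frac{1}{4}$)
$U{\left(m{\left(2 \right)} \right)} \left(-5 + 1\right)^{2} \left(s + 21\right) = - \frac{\left(-5 + 1\right)^{2} \left(22 + 21\right)}{4} = - \frac{\left(-4\right)^{2} \cdot 43}{4} = - \frac{16 \cdot 43}{4} = \left(- \frac{1}{4}\right) 688 = -172$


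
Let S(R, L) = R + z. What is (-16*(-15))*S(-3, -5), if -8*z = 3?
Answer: -810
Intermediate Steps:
z = -3/8 (z = -⅛*3 = -3/8 ≈ -0.37500)
S(R, L) = -3/8 + R (S(R, L) = R - 3/8 = -3/8 + R)
(-16*(-15))*S(-3, -5) = (-16*(-15))*(-3/8 - 3) = 240*(-27/8) = -810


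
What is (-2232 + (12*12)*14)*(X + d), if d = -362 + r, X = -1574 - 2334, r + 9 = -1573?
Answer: 1264032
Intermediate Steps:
r = -1582 (r = -9 - 1573 = -1582)
X = -3908
d = -1944 (d = -362 - 1582 = -1944)
(-2232 + (12*12)*14)*(X + d) = (-2232 + (12*12)*14)*(-3908 - 1944) = (-2232 + 144*14)*(-5852) = (-2232 + 2016)*(-5852) = -216*(-5852) = 1264032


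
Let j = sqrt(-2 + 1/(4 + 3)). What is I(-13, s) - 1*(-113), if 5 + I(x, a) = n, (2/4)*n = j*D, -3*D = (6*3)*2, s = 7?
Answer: 108 - 24*I*sqrt(91)/7 ≈ 108.0 - 32.706*I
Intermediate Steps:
D = -12 (D = -6*3*2/3 = -6*2 = -1/3*36 = -12)
j = I*sqrt(91)/7 (j = sqrt(-2 + 1/7) = sqrt(-13/7) = I*sqrt(91)/7 ≈ 1.3628*I)
n = -24*I*sqrt(91)/7 (n = 2*((I*sqrt(91)/7)*(-12)) = 2*(-12*I*sqrt(91)/7) = -24*I*sqrt(91)/7 ≈ -32.706*I)
I(x, a) = -5 - 24*I*sqrt(91)/7
I(-13, s) - 1*(-113) = (-5 - 24*I*sqrt(91)/7) - 1*(-113) = (-5 - 24*I*sqrt(91)/7) + 113 = 108 - 24*I*sqrt(91)/7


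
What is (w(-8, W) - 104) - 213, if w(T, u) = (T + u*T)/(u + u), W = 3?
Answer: -967/3 ≈ -322.33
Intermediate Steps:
w(T, u) = (T + T*u)/(2*u) (w(T, u) = (T + T*u)/((2*u)) = (T + T*u)*(1/(2*u)) = (T + T*u)/(2*u))
(w(-8, W) - 104) - 213 = ((1/2)*(-8)*(1 + 3)/3 - 104) - 213 = ((1/2)*(-8)*(1/3)*4 - 104) - 213 = (-16/3 - 104) - 213 = -328/3 - 213 = -967/3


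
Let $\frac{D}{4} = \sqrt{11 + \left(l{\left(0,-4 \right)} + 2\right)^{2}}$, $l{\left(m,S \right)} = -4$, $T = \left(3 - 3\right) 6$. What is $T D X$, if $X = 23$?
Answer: $0$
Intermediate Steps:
$T = 0$ ($T = 0 \cdot 6 = 0$)
$D = 4 \sqrt{15}$ ($D = 4 \sqrt{11 + \left(-4 + 2\right)^{2}} = 4 \sqrt{11 + \left(-2\right)^{2}} = 4 \sqrt{11 + 4} = 4 \sqrt{15} \approx 15.492$)
$T D X = 0 \cdot 4 \sqrt{15} \cdot 23 = 0 \cdot 23 = 0$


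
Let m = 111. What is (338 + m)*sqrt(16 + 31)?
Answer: 449*sqrt(47) ≈ 3078.2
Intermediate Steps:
(338 + m)*sqrt(16 + 31) = (338 + 111)*sqrt(16 + 31) = 449*sqrt(47)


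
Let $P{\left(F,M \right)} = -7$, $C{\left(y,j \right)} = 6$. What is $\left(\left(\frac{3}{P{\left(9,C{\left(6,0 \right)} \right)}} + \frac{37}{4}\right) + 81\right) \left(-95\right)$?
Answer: $- \frac{238925}{28} \approx -8533.0$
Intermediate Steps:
$\left(\left(\frac{3}{P{\left(9,C{\left(6,0 \right)} \right)}} + \frac{37}{4}\right) + 81\right) \left(-95\right) = \left(\left(\frac{3}{-7} + \frac{37}{4}\right) + 81\right) \left(-95\right) = \left(\left(3 \left(- \frac{1}{7}\right) + 37 \cdot \frac{1}{4}\right) + 81\right) \left(-95\right) = \left(\left(- \frac{3}{7} + \frac{37}{4}\right) + 81\right) \left(-95\right) = \left(\frac{247}{28} + 81\right) \left(-95\right) = \frac{2515}{28} \left(-95\right) = - \frac{238925}{28}$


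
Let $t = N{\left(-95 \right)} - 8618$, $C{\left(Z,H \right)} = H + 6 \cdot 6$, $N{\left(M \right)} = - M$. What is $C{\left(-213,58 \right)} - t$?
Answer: $8617$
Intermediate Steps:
$C{\left(Z,H \right)} = 36 + H$ ($C{\left(Z,H \right)} = H + 36 = 36 + H$)
$t = -8523$ ($t = \left(-1\right) \left(-95\right) - 8618 = 95 - 8618 = -8523$)
$C{\left(-213,58 \right)} - t = \left(36 + 58\right) - -8523 = 94 + 8523 = 8617$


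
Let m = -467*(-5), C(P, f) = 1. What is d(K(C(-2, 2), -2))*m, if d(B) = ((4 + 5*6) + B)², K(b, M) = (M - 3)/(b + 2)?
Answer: 21970015/9 ≈ 2.4411e+6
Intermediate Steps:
K(b, M) = (-3 + M)/(2 + b)
m = 2335
d(B) = (34 + B)² (d(B) = ((4 + 30) + B)² = (34 + B)²)
d(K(C(-2, 2), -2))*m = (34 + (-3 - 2)/(2 + 1))²*2335 = (34 - 5/3)²*2335 = (97/3)²*2335 = (9409/9)*2335 = 21970015/9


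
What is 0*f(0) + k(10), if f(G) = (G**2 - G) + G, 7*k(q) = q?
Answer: 10/7 ≈ 1.4286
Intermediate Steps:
k(q) = q/7
f(G) = G**2
0*f(0) + k(10) = 0*0**2 + (1/7)*10 = 0*0 + 10/7 = 0 + 10/7 = 10/7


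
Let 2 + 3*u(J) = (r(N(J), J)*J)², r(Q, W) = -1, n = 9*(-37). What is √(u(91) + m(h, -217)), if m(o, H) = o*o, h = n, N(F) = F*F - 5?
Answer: √1022838/3 ≈ 337.12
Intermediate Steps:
n = -333
N(F) = -5 + F² (N(F) = F² - 5 = -5 + F²)
h = -333
m(o, H) = o²
u(J) = -⅔ + J²/3 (u(J) = -⅔ + (-J)²/3 = -⅔ + J²/3)
√(u(91) + m(h, -217)) = √((-⅔ + (⅓)*91²) + (-333)²) = √((-⅔ + (⅓)*8281) + 110889) = √((-⅔ + 8281/3) + 110889) = √(8279/3 + 110889) = √(340946/3) = √1022838/3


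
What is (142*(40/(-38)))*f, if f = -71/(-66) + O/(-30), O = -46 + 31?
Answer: -147680/627 ≈ -235.53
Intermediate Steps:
O = -15
f = 52/33 (f = -71/(-66) - 15/(-30) = -71*(-1/66) - 15*(-1/30) = 71/66 + ½ = 52/33 ≈ 1.5758)
(142*(40/(-38)))*f = (142*(40/(-38)))*(52/33) = (142*(40*(-1/38)))*(52/33) = (142*(-20/19))*(52/33) = -2840/19*52/33 = -147680/627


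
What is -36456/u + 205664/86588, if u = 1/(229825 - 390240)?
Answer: 126593587829696/21647 ≈ 5.8481e+9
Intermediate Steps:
u = -1/160415 (u = 1/(-160415) = -1/160415 ≈ -6.2338e-6)
-36456/u + 205664/86588 = -36456/(-1/160415) + 205664/86588 = -36456*(-160415) + 205664*(1/86588) = 5848089240 + 51416/21647 = 126593587829696/21647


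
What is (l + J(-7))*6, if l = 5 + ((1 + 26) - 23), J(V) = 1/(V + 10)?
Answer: 56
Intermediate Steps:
J(V) = 1/(10 + V)
l = 9 (l = 5 + (27 - 23) = 5 + 4 = 9)
(l + J(-7))*6 = (9 + 1/(10 - 7))*6 = (9 + 1/3)*6 = (9 + ⅓)*6 = (28/3)*6 = 56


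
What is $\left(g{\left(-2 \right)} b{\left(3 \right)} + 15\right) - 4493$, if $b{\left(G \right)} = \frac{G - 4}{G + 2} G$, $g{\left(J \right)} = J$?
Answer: $- \frac{22384}{5} \approx -4476.8$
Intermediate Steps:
$b{\left(G \right)} = \frac{G \left(-4 + G\right)}{2 + G}$ ($b{\left(G \right)} = \frac{-4 + G}{2 + G} G = \frac{G \left(-4 + G\right)}{2 + G}$)
$\left(g{\left(-2 \right)} b{\left(3 \right)} + 15\right) - 4493 = \left(- 2 \frac{3 \left(-4 + 3\right)}{2 + 3} + 15\right) - 4493 = \left(- 2 \cdot 3 \cdot \frac{1}{5} \left(-1\right) + 15\right) - 4493 = \left(\left(-2\right) \left(- \frac{3}{5}\right) + 15\right) - 4493 = \left(\frac{6}{5} + 15\right) - 4493 = \frac{81}{5} - 4493 = - \frac{22384}{5}$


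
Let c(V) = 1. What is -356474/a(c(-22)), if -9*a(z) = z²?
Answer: 3208266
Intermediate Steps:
a(z) = -z²/9
-356474/a(c(-22)) = -356474/((-⅑*1²)) = -356474/((-⅑*1)) = -356474/(-⅑) = -356474*(-9) = 3208266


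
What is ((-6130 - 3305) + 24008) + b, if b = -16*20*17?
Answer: 9133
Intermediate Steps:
b = -5440 (b = -320*17 = -5440)
((-6130 - 3305) + 24008) + b = ((-6130 - 3305) + 24008) - 5440 = (-9435 + 24008) - 5440 = 14573 - 5440 = 9133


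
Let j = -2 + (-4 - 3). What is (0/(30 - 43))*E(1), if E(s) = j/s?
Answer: 0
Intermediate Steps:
j = -9 (j = -2 - 7 = -9)
E(s) = -9/s
(0/(30 - 43))*E(1) = (0/(30 - 43))*(-9/1) = (0/(-13))*(-9*1) = -1/13*0*(-9) = 0*(-9) = 0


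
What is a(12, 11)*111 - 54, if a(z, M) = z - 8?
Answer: 390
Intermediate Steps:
a(z, M) = -8 + z
a(12, 11)*111 - 54 = (-8 + 12)*111 - 54 = 4*111 - 54 = 444 - 54 = 390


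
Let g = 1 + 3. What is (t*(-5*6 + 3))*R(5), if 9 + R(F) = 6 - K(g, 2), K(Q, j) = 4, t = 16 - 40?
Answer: -4536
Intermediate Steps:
g = 4
t = -24
R(F) = -7 (R(F) = -9 + (6 - 1*4) = -9 + (6 - 4) = -9 + 2 = -7)
(t*(-5*6 + 3))*R(5) = -24*(-5*6 + 3)*(-7) = -24*(-30 + 3)*(-7) = -24*(-27)*(-7) = 648*(-7) = -4536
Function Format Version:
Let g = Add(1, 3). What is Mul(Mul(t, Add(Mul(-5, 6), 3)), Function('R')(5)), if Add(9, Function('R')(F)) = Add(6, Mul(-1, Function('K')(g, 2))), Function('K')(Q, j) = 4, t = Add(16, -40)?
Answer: -4536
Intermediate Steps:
g = 4
t = -24
Function('R')(F) = -7 (Function('R')(F) = Add(-9, Add(6, Mul(-1, 4))) = Add(-9, Add(6, -4)) = Add(-9, 2) = -7)
Mul(Mul(t, Add(Mul(-5, 6), 3)), Function('R')(5)) = Mul(Mul(-24, Add(Mul(-5, 6), 3)), -7) = Mul(Mul(-24, Add(-30, 3)), -7) = Mul(Mul(-24, -27), -7) = Mul(648, -7) = -4536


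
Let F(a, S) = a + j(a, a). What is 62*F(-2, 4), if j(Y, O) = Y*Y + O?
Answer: 0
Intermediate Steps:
j(Y, O) = O + Y**2 (j(Y, O) = Y**2 + O = O + Y**2)
F(a, S) = a**2 + 2*a (F(a, S) = a + (a + a**2) = a**2 + 2*a)
62*F(-2, 4) = 62*(-2*(2 - 2)) = 62*(-2*0) = 62*0 = 0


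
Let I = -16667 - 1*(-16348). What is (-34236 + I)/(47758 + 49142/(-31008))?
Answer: -535740720/740415461 ≈ -0.72357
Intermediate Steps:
I = -319 (I = -16667 + 16348 = -319)
(-34236 + I)/(47758 + 49142/(-31008)) = (-34236 - 319)/(47758 + 49142/(-31008)) = -34555/(47758 + 49142*(-1/31008)) = -34555/(47758 - 24571/15504) = -34555/740415461/15504 = -34555*15504/740415461 = -535740720/740415461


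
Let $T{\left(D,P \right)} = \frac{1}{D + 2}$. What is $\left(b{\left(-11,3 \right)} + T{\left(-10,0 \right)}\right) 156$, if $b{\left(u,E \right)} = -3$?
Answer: $- \frac{975}{2} \approx -487.5$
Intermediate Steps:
$T{\left(D,P \right)} = \frac{1}{2 + D}$
$\left(b{\left(-11,3 \right)} + T{\left(-10,0 \right)}\right) 156 = \left(-3 + \frac{1}{2 - 10}\right) 156 = \left(-3 + \frac{1}{-8}\right) 156 = \left(-3 - \frac{1}{8}\right) 156 = \left(- \frac{25}{8}\right) 156 = - \frac{975}{2}$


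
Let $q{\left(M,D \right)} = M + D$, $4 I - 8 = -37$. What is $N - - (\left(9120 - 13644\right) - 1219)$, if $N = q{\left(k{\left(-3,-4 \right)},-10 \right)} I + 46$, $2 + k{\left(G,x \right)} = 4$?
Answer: $-5639$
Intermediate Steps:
$I = - \frac{29}{4}$ ($I = 2 + \frac{1}{4} \left(-37\right) = 2 - \frac{37}{4} = - \frac{29}{4} \approx -7.25$)
$k{\left(G,x \right)} = 2$ ($k{\left(G,x \right)} = -2 + 4 = 2$)
$q{\left(M,D \right)} = D + M$
$N = 104$ ($N = \left(-10 + 2\right) \left(- \frac{29}{4}\right) + 46 = \left(-8\right) \left(- \frac{29}{4}\right) + 46 = 58 + 46 = 104$)
$N - - (\left(9120 - 13644\right) - 1219) = 104 - - (\left(9120 - 13644\right) - 1219) = 104 - - (-4524 - 1219) = 104 - \left(-1\right) \left(-5743\right) = 104 - 5743 = -5639$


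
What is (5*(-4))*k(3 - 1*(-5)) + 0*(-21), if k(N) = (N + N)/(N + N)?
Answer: -20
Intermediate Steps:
k(N) = 1 (k(N) = (2*N)/((2*N)) = (2*N)*(1/(2*N)) = 1)
(5*(-4))*k(3 - 1*(-5)) + 0*(-21) = (5*(-4))*1 + 0*(-21) = -20*1 + 0 = -20 + 0 = -20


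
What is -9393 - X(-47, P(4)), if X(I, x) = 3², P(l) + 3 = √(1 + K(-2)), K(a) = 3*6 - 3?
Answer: -9402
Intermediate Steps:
K(a) = 15 (K(a) = 18 - 3 = 15)
P(l) = 1 (P(l) = -3 + √(1 + 15) = -3 + √16 = -3 + 4 = 1)
X(I, x) = 9
-9393 - X(-47, P(4)) = -9393 - 1*9 = -9393 - 9 = -9402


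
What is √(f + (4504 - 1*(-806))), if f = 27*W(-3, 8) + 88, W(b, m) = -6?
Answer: 2*√1309 ≈ 72.360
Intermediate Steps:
f = -74 (f = 27*(-6) + 88 = -162 + 88 = -74)
√(f + (4504 - 1*(-806))) = √(-74 + (4504 - 1*(-806))) = √(-74 + (4504 + 806)) = √(-74 + 5310) = √5236 = 2*√1309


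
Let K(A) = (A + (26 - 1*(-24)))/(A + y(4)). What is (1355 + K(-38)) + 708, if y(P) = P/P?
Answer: 76319/37 ≈ 2062.7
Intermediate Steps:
y(P) = 1
K(A) = (50 + A)/(1 + A) (K(A) = (A + (26 - 1*(-24)))/(A + 1) = (A + (26 + 24))/(1 + A) = (A + 50)/(1 + A) = (50 + A)/(1 + A))
(1355 + K(-38)) + 708 = (1355 + (50 - 38)/(1 - 38)) + 708 = (1355 + 12/(-37)) + 708 = (1355 - 1/37*12) + 708 = (1355 - 12/37) + 708 = 50123/37 + 708 = 76319/37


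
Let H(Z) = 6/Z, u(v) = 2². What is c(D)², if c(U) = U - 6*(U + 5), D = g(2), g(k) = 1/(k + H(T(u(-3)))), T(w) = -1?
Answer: 13225/16 ≈ 826.56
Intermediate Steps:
u(v) = 4
g(k) = 1/(-6 + k) (g(k) = 1/(k + 6/(-1)) = 1/(k + 6*(-1)) = 1/(k - 6) = 1/(-6 + k))
D = -¼ (D = 1/(-6 + 2) = 1/(-4) = -¼ ≈ -0.25000)
c(U) = -30 - 5*U (c(U) = U - 6*(5 + U) = U - (30 + 6*U) = U + (-30 - 6*U) = -30 - 5*U)
c(D)² = (-30 - 5*(-¼))² = (-30 + 5/4)² = (-115/4)² = 13225/16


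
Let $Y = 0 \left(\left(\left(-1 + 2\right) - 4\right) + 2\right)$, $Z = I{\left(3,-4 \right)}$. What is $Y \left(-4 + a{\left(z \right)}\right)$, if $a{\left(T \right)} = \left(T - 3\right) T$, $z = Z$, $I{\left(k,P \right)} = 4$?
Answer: $0$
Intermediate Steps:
$Z = 4$
$z = 4$
$Y = 0$ ($Y = 0 \left(\left(1 - 4\right) + 2\right) = 0 \left(-3 + 2\right) = 0 \left(-1\right) = 0$)
$a{\left(T \right)} = T \left(-3 + T\right)$ ($a{\left(T \right)} = \left(-3 + T\right) T = T \left(-3 + T\right)$)
$Y \left(-4 + a{\left(z \right)}\right) = 0 \left(-4 + 4 \left(-3 + 4\right)\right) = 0 \left(-4 + 4 \cdot 1\right) = 0 \left(-4 + 4\right) = 0 \cdot 0 = 0$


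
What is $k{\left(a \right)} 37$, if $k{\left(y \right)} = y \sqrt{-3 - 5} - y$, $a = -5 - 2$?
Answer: $259 - 518 i \sqrt{2} \approx 259.0 - 732.56 i$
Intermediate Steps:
$a = -7$ ($a = -5 - 2 = -7$)
$k{\left(y \right)} = - y + 2 i y \sqrt{2}$ ($k{\left(y \right)} = y \sqrt{-8} - y = y 2 i \sqrt{2} - y = 2 i y \sqrt{2} - y = - y + 2 i y \sqrt{2}$)
$k{\left(a \right)} 37 = - 7 \left(-1 + 2 i \sqrt{2}\right) 37 = \left(7 - 14 i \sqrt{2}\right) 37 = 259 - 518 i \sqrt{2}$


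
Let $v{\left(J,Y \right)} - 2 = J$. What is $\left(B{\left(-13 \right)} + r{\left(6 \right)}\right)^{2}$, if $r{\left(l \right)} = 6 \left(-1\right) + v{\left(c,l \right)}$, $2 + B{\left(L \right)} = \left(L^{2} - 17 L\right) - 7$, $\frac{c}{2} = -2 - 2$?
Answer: $136161$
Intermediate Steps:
$c = -8$ ($c = 2 \left(-2 - 2\right) = 2 \left(-4\right) = -8$)
$B{\left(L \right)} = -9 + L^{2} - 17 L$ ($B{\left(L \right)} = -2 - \left(7 - L^{2} + 17 L\right) = -9 + L^{2} - 17 L$)
$v{\left(J,Y \right)} = 2 + J$
$r{\left(l \right)} = -12$ ($r{\left(l \right)} = 6 \left(-1\right) + \left(2 - 8\right) = -6 - 6 = -12$)
$\left(B{\left(-13 \right)} + r{\left(6 \right)}\right)^{2} = \left(\left(-9 + \left(-13\right)^{2} - -221\right) - 12\right)^{2} = \left(\left(-9 + 169 + 221\right) - 12\right)^{2} = \left(381 - 12\right)^{2} = 369^{2} = 136161$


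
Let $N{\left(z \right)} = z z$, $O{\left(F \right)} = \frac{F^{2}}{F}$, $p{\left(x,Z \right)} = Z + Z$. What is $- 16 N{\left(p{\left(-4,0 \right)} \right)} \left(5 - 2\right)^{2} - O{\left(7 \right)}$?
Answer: $-7$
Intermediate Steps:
$p{\left(x,Z \right)} = 2 Z$
$O{\left(F \right)} = F$
$N{\left(z \right)} = z^{2}$
$- 16 N{\left(p{\left(-4,0 \right)} \right)} \left(5 - 2\right)^{2} - O{\left(7 \right)} = - 16 \left(2 \cdot 0\right)^{2} \left(5 - 2\right)^{2} - 7 = - 16 \cdot 0^{2} \cdot 3^{2} - 7 = \left(-16\right) 0 \cdot 9 - 7 = 0 \cdot 9 - 7 = 0 - 7 = -7$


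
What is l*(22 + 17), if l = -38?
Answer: -1482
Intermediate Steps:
l*(22 + 17) = -38*(22 + 17) = -38*39 = -1482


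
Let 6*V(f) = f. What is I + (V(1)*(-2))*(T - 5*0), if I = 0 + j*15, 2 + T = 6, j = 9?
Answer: 401/3 ≈ 133.67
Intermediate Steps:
T = 4 (T = -2 + 6 = 4)
V(f) = f/6
I = 135 (I = 0 + 9*15 = 0 + 135 = 135)
I + (V(1)*(-2))*(T - 5*0) = 135 + (((1/6)*1)*(-2))*(4 - 5*0) = 135 + ((1/6)*(-2))*(4 + 0) = 135 - 1/3*4 = 135 - 4/3 = 401/3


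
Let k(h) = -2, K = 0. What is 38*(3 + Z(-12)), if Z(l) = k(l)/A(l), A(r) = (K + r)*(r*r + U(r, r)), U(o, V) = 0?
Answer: 49267/432 ≈ 114.04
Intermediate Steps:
A(r) = r³ (A(r) = (0 + r)*(r*r + 0) = r*(r² + 0) = r*r² = r³)
Z(l) = -2/l³
38*(3 + Z(-12)) = 38*(3 - 2/(-12)³) = 38*(3 - 2*(-1/1728)) = 38*(3 + 1/864) = 38*(2593/864) = 49267/432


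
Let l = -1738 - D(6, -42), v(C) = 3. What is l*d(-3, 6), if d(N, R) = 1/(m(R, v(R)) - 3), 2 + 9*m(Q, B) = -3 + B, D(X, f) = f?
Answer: 15264/29 ≈ 526.34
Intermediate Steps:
m(Q, B) = -5/9 + B/9 (m(Q, B) = -2/9 + (-3 + B)/9 = -2/9 + (-⅓ + B/9) = -5/9 + B/9)
d(N, R) = -9/29 (d(N, R) = 1/((-5/9 + (⅑)*3) - 3) = 1/((-5/9 + ⅓) - 3) = 1/(-2/9 - 3) = 1/(-29/9) = -9/29)
l = -1696 (l = -1738 - 1*(-42) = -1738 + 42 = -1696)
l*d(-3, 6) = -1696*(-9/29) = 15264/29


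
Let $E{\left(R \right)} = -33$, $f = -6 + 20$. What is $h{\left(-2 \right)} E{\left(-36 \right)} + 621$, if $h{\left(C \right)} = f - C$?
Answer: $93$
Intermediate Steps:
$f = 14$
$h{\left(C \right)} = 14 - C$
$h{\left(-2 \right)} E{\left(-36 \right)} + 621 = \left(14 - -2\right) \left(-33\right) + 621 = \left(14 + 2\right) \left(-33\right) + 621 = 16 \left(-33\right) + 621 = -528 + 621 = 93$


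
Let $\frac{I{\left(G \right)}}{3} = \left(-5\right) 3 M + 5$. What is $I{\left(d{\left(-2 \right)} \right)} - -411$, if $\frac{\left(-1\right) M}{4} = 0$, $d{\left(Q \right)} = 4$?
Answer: $426$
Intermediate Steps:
$M = 0$ ($M = \left(-4\right) 0 = 0$)
$I{\left(G \right)} = 15$ ($I{\left(G \right)} = 3 \left(\left(-5\right) 3 \cdot 0 + 5\right) = 3 \left(\left(-15\right) 0 + 5\right) = 3 \left(0 + 5\right) = 3 \cdot 5 = 15$)
$I{\left(d{\left(-2 \right)} \right)} - -411 = 15 - -411 = 15 + 411 = 426$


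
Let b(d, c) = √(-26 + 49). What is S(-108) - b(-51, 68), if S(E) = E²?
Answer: 11664 - √23 ≈ 11659.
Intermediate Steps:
b(d, c) = √23
S(-108) - b(-51, 68) = (-108)² - √23 = 11664 - √23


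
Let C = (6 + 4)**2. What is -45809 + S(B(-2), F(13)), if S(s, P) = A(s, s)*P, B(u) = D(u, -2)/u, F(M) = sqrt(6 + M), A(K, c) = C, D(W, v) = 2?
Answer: -45809 + 100*sqrt(19) ≈ -45373.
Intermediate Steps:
C = 100 (C = 10**2 = 100)
A(K, c) = 100
B(u) = 2/u
S(s, P) = 100*P
-45809 + S(B(-2), F(13)) = -45809 + 100*sqrt(6 + 13) = -45809 + 100*sqrt(19)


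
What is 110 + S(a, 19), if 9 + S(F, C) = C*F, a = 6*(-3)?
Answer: -241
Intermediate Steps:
a = -18
S(F, C) = -9 + C*F
110 + S(a, 19) = 110 + (-9 + 19*(-18)) = 110 + (-9 - 342) = 110 - 351 = -241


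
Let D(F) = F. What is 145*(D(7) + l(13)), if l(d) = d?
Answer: 2900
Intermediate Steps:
145*(D(7) + l(13)) = 145*(7 + 13) = 145*20 = 2900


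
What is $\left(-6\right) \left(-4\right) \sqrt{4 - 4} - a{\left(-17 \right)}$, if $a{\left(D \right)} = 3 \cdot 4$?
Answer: $-12$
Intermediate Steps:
$a{\left(D \right)} = 12$
$\left(-6\right) \left(-4\right) \sqrt{4 - 4} - a{\left(-17 \right)} = \left(-6\right) \left(-4\right) \sqrt{4 - 4} - 12 = 24 \sqrt{0} - 12 = 24 \cdot 0 - 12 = 0 - 12 = -12$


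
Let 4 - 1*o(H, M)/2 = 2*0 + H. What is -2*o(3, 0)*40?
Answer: -160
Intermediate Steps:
o(H, M) = 8 - 2*H (o(H, M) = 8 - 2*(2*0 + H) = 8 - 2*(0 + H) = 8 - 2*H)
-2*o(3, 0)*40 = -2*(8 - 2*3)*40 = -2*(8 - 6)*40 = -2*2*40 = -4*40 = -160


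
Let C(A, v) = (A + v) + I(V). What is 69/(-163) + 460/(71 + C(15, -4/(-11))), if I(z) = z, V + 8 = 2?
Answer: 190946/36023 ≈ 5.3007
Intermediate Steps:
V = -6 (V = -8 + 2 = -6)
C(A, v) = -6 + A + v (C(A, v) = (A + v) - 6 = -6 + A + v)
69/(-163) + 460/(71 + C(15, -4/(-11))) = 69/(-163) + 460/(71 + (-6 + 15 - 4/(-11))) = 69*(-1/163) + 460/(71 + (-6 + 15 - 4*(-1/11))) = -69/163 + 460/(71 + (-6 + 15 + 4/11)) = -69/163 + 460/(71 + 103/11) = -69/163 + 460/(884/11) = -69/163 + 460*(11/884) = -69/163 + 1265/221 = 190946/36023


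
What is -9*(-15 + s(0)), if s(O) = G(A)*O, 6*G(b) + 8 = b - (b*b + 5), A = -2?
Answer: 135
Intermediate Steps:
G(b) = -13/6 - b**2/6 + b/6 (G(b) = -4/3 + (b - (b*b + 5))/6 = -4/3 + (b - (b**2 + 5))/6 = -4/3 + (b - (5 + b**2))/6 = -4/3 + (b + (-5 - b**2))/6 = -4/3 + (-5 + b - b**2)/6 = -4/3 + (-5/6 - b**2/6 + b/6) = -13/6 - b**2/6 + b/6)
s(O) = -19*O/6 (s(O) = (-13/6 - 1/6*(-2)**2 + (1/6)*(-2))*O = (-13/6 - 1/6*4 - 1/3)*O = (-13/6 - 2/3 - 1/3)*O = -19*O/6)
-9*(-15 + s(0)) = -9*(-15 - 19/6*0) = -9*(-15 + 0) = -9*(-15) = 135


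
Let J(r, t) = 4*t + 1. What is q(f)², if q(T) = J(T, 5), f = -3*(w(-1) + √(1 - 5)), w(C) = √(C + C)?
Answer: 441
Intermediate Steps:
w(C) = √2*√C (w(C) = √(2*C) = √2*√C)
J(r, t) = 1 + 4*t
f = -6*I - 3*I*√2 (f = -3*(√2*√(-1) + √(1 - 5)) = -3*(√2*I + √(-4)) = -3*(I*√2 + 2*I) = -3*(2*I + I*√2) = -6*I - 3*I*√2 ≈ -10.243*I)
q(T) = 21 (q(T) = 1 + 4*5 = 1 + 20 = 21)
q(f)² = 21² = 441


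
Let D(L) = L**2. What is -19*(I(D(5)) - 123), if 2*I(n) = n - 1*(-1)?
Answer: 2090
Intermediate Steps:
I(n) = 1/2 + n/2 (I(n) = (n - 1*(-1))/2 = (n + 1)/2 = (1 + n)/2 = 1/2 + n/2)
-19*(I(D(5)) - 123) = -19*((1/2 + (1/2)*5**2) - 123) = -19*((1/2 + (1/2)*25) - 123) = -19*((1/2 + 25/2) - 123) = -19*(13 - 123) = -19*(-110) = 2090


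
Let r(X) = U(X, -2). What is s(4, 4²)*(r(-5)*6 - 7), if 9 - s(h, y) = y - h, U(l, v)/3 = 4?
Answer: -195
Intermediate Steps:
U(l, v) = 12 (U(l, v) = 3*4 = 12)
r(X) = 12
s(h, y) = 9 + h - y (s(h, y) = 9 - (y - h) = 9 + (h - y) = 9 + h - y)
s(4, 4²)*(r(-5)*6 - 7) = (9 + 4 - 1*4²)*(12*6 - 7) = (9 + 4 - 1*16)*(72 - 7) = (9 + 4 - 16)*65 = -3*65 = -195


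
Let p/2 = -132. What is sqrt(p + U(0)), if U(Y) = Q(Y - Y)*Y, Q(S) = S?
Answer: 2*I*sqrt(66) ≈ 16.248*I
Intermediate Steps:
p = -264 (p = 2*(-132) = -264)
U(Y) = 0 (U(Y) = (Y - Y)*Y = 0*Y = 0)
sqrt(p + U(0)) = sqrt(-264 + 0) = sqrt(-264) = 2*I*sqrt(66)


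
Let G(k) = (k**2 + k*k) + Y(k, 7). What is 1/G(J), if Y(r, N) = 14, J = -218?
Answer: 1/95062 ≈ 1.0519e-5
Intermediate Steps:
G(k) = 14 + 2*k**2 (G(k) = (k**2 + k*k) + 14 = (k**2 + k**2) + 14 = 2*k**2 + 14 = 14 + 2*k**2)
1/G(J) = 1/(14 + 2*(-218)**2) = 1/(14 + 2*47524) = 1/(14 + 95048) = 1/95062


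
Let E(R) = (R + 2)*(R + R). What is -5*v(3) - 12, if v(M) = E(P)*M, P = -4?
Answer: -252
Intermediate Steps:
E(R) = 2*R*(2 + R) (E(R) = (2 + R)*(2*R) = 2*R*(2 + R))
v(M) = 16*M (v(M) = (2*(-4)*(2 - 4))*M = (2*(-4)*(-2))*M = 16*M)
-5*v(3) - 12 = -80*3 - 12 = -5*48 - 12 = -240 - 12 = -252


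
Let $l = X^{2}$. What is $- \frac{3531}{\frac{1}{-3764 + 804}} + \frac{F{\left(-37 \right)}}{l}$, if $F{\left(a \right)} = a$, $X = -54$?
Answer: $\frac{30477332123}{2916} \approx 1.0452 \cdot 10^{7}$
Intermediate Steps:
$l = 2916$ ($l = \left(-54\right)^{2} = 2916$)
$- \frac{3531}{\frac{1}{-3764 + 804}} + \frac{F{\left(-37 \right)}}{l} = - \frac{3531}{\frac{1}{-3764 + 804}} - \frac{37}{2916} = - \frac{3531}{\frac{1}{-2960}} - \frac{37}{2916} = - \frac{3531}{- \frac{1}{2960}} - \frac{37}{2916} = \left(-3531\right) \left(-2960\right) - \frac{37}{2916} = 10451760 - \frac{37}{2916} = \frac{30477332123}{2916}$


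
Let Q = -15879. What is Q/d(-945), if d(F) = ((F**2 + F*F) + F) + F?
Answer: -5293/594720 ≈ -0.0089000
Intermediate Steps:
d(F) = 2*F + 2*F**2 (d(F) = ((F**2 + F**2) + F) + F = (2*F**2 + F) + F = (F + 2*F**2) + F = 2*F + 2*F**2)
Q/d(-945) = -15879*(-1/(1890*(1 - 945))) = -15879/(2*(-945)*(-944)) = -15879/1784160 = -15879*1/1784160 = -5293/594720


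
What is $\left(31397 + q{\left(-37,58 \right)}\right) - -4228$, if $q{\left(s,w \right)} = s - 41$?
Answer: $35547$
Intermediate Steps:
$q{\left(s,w \right)} = -41 + s$ ($q{\left(s,w \right)} = s - 41 = -41 + s$)
$\left(31397 + q{\left(-37,58 \right)}\right) - -4228 = \left(31397 - 78\right) - -4228 = \left(31397 - 78\right) + 4228 = 31319 + 4228 = 35547$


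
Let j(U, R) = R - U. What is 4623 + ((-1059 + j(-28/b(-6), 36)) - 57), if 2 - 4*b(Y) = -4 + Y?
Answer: 10657/3 ≈ 3552.3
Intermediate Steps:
b(Y) = 3/2 - Y/4 (b(Y) = ½ - (-4 + Y)/4 = ½ + (1 - Y/4) = 3/2 - Y/4)
4623 + ((-1059 + j(-28/b(-6), 36)) - 57) = 4623 + ((-1059 + (36 - (-28)/(3/2 - ¼*(-6)))) - 57) = 4623 + ((-1059 + (36 - (-28)/(3/2 + 3/2))) - 57) = 4623 + ((-1059 + (36 - (-28)/3)) - 57) = 4623 + ((-1059 + (36 - 1*(-28/3))) - 57) = 4623 + ((-1059 + (36 + 28/3)) - 57) = 4623 + ((-1059 + 136/3) - 57) = 4623 + (-3041/3 - 57) = 4623 - 3212/3 = 10657/3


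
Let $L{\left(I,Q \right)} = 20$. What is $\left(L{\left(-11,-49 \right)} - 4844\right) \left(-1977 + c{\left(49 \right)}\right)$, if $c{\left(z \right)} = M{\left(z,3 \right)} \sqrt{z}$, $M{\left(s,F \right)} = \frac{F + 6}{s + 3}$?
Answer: $\frac{123905646}{13} \approx 9.5312 \cdot 10^{6}$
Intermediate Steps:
$M{\left(s,F \right)} = \frac{6 + F}{3 + s}$
$c{\left(z \right)} = \frac{9 \sqrt{z}}{3 + z}$ ($c{\left(z \right)} = \frac{6 + 3}{3 + z} \sqrt{z} = \frac{1}{3 + z} 9 \sqrt{z} = \frac{9}{3 + z} \sqrt{z} = \frac{9 \sqrt{z}}{3 + z}$)
$\left(L{\left(-11,-49 \right)} - 4844\right) \left(-1977 + c{\left(49 \right)}\right) = \left(20 - 4844\right) \left(-1977 + \frac{9 \sqrt{49}}{3 + 49}\right) = - 4824 \left(-1977 + 9 \cdot 7 \cdot \frac{1}{52}\right) = - 4824 \left(-1977 + \frac{63}{52}\right) = \left(-4824\right) \left(- \frac{102741}{52}\right) = \frac{123905646}{13}$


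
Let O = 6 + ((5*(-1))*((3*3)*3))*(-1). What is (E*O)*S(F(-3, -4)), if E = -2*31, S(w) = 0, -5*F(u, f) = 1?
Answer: 0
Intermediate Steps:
F(u, f) = -1/5 (F(u, f) = -1/5*1 = -1/5)
E = -62
O = 141 (O = 6 - 45*3*(-1) = 6 - 5*27*(-1) = 6 - 135*(-1) = 6 + 135 = 141)
(E*O)*S(F(-3, -4)) = -62*141*0 = -8742*0 = 0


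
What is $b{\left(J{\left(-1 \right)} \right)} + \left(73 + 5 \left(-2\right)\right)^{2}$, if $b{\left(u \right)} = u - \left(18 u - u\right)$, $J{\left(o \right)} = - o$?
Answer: $3953$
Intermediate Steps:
$b{\left(u \right)} = - 16 u$ ($b{\left(u \right)} = u - 17 u = - 16 u$)
$b{\left(J{\left(-1 \right)} \right)} + \left(73 + 5 \left(-2\right)\right)^{2} = - 16 \left(\left(-1\right) \left(-1\right)\right) + \left(73 + 5 \left(-2\right)\right)^{2} = \left(-16\right) 1 + \left(73 - 10\right)^{2} = -16 + 63^{2} = -16 + 3969 = 3953$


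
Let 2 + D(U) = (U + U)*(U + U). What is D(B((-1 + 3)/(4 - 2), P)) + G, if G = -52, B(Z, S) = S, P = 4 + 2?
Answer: 90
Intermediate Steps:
P = 6
D(U) = -2 + 4*U² (D(U) = -2 + (U + U)*(U + U) = -2 + (2*U)*(2*U) = -2 + 4*U²)
D(B((-1 + 3)/(4 - 2), P)) + G = (-2 + 4*6²) - 52 = (-2 + 4*36) - 52 = (-2 + 144) - 52 = 142 - 52 = 90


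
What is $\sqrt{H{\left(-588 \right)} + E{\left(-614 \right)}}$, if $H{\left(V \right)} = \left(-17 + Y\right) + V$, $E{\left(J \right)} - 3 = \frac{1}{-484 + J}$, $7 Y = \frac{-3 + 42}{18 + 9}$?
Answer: $\frac{i \sqrt{3950085622}}{2562} \approx 24.531 i$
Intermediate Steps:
$Y = \frac{13}{63}$ ($Y = \frac{\left(-3 + 42\right) \frac{1}{18 + 9}}{7} = \frac{39 \cdot \frac{1}{27}}{7} = \frac{1}{7} \cdot \frac{13}{9} = \frac{13}{63} \approx 0.20635$)
$E{\left(J \right)} = 3 + \frac{1}{-484 + J}$
$H{\left(V \right)} = - \frac{1058}{63} + V$ ($H{\left(V \right)} = \left(-17 + \frac{13}{63}\right) + V = - \frac{1058}{63} + V$)
$\sqrt{H{\left(-588 \right)} + E{\left(-614 \right)}} = \sqrt{\left(- \frac{1058}{63} - 588\right) + \frac{-1451 + 3 \left(-614\right)}{-484 - 614}} = \sqrt{- \frac{38102}{63} + \frac{-1451 - 1842}{-1098}} = \sqrt{- \frac{38102}{63} - - \frac{3293}{1098}} = \sqrt{- \frac{38102}{63} + \frac{3293}{1098}} = \sqrt{- \frac{4625393}{7686}} = \frac{i \sqrt{3950085622}}{2562}$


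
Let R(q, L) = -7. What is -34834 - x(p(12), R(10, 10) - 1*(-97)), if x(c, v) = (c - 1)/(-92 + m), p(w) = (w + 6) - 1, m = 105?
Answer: -452858/13 ≈ -34835.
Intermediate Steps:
p(w) = 5 + w (p(w) = (6 + w) - 1 = 5 + w)
x(c, v) = -1/13 + c/13 (x(c, v) = (c - 1)/(-92 + 105) = (-1 + c)/13 = (-1 + c)*(1/13) = -1/13 + c/13)
-34834 - x(p(12), R(10, 10) - 1*(-97)) = -34834 - (-1/13 + (5 + 12)/13) = -34834 - (-1/13 + (1/13)*17) = -34834 - (-1/13 + 17/13) = -34834 - 1*16/13 = -34834 - 16/13 = -452858/13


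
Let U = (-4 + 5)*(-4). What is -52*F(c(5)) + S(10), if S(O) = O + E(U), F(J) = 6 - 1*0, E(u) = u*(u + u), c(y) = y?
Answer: -270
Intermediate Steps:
U = -4 (U = 1*(-4) = -4)
E(u) = 2*u² (E(u) = u*(2*u) = 2*u²)
F(J) = 6 (F(J) = 6 + 0 = 6)
S(O) = 32 + O (S(O) = O + 2*(-4)² = O + 2*16 = O + 32 = 32 + O)
-52*F(c(5)) + S(10) = -52*6 + (32 + 10) = -312 + 42 = -270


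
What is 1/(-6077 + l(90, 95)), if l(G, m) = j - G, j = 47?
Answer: -1/6120 ≈ -0.00016340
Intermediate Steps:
l(G, m) = 47 - G
1/(-6077 + l(90, 95)) = 1/(-6077 + (47 - 1*90)) = 1/(-6077 + (47 - 90)) = 1/(-6077 - 43) = 1/(-6120) = -1/6120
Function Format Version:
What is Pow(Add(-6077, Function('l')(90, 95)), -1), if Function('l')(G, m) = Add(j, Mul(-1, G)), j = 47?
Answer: Rational(-1, 6120) ≈ -0.00016340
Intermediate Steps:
Function('l')(G, m) = Add(47, Mul(-1, G))
Pow(Add(-6077, Function('l')(90, 95)), -1) = Pow(Add(-6077, Add(47, Mul(-1, 90))), -1) = Pow(Add(-6077, Add(47, -90)), -1) = Pow(Add(-6077, -43), -1) = Pow(-6120, -1) = Rational(-1, 6120)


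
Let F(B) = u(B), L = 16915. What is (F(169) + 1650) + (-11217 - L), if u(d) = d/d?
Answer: -26481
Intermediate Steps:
u(d) = 1
F(B) = 1
(F(169) + 1650) + (-11217 - L) = (1 + 1650) + (-11217 - 1*16915) = 1651 + (-11217 - 16915) = 1651 - 28132 = -26481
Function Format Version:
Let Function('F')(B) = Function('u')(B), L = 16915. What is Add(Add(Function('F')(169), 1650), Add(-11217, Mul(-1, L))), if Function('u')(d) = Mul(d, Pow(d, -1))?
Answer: -26481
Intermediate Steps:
Function('u')(d) = 1
Function('F')(B) = 1
Add(Add(Function('F')(169), 1650), Add(-11217, Mul(-1, L))) = Add(Add(1, 1650), Add(-11217, Mul(-1, 16915))) = Add(1651, Add(-11217, -16915)) = Add(1651, -28132) = -26481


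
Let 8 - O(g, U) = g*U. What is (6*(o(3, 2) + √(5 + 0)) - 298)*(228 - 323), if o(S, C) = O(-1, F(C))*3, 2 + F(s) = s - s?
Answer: 18050 - 570*√5 ≈ 16775.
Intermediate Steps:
F(s) = -2 (F(s) = -2 + (s - s) = -2 + 0 = -2)
O(g, U) = 8 - U*g (O(g, U) = 8 - g*U = 8 - U*g)
o(S, C) = 18 (o(S, C) = (8 - 1*(-2)*(-1))*3 = (8 - 2)*3 = 6*3 = 18)
(6*(o(3, 2) + √(5 + 0)) - 298)*(228 - 323) = (6*(18 + √(5 + 0)) - 298)*(228 - 323) = (6*(18 + √5) - 298)*(-95) = ((108 + 6*√5) - 298)*(-95) = (-190 + 6*√5)*(-95) = 18050 - 570*√5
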